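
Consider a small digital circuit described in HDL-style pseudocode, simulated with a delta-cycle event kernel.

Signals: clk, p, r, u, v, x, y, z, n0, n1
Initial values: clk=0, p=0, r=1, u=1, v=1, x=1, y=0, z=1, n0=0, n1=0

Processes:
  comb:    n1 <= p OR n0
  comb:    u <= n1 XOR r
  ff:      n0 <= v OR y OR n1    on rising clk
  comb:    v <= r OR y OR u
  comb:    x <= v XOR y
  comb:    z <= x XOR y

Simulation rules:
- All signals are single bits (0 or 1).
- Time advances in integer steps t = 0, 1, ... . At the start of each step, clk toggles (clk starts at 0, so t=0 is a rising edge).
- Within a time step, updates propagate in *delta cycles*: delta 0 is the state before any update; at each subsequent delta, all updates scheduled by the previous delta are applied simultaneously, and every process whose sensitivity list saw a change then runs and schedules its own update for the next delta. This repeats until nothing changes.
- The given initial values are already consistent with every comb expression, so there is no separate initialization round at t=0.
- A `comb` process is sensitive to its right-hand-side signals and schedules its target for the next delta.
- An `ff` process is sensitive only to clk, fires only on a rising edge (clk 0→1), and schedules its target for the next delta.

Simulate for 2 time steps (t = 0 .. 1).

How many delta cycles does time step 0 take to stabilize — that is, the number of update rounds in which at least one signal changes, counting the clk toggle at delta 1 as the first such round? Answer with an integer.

t=0 Δ0: clk=0 n1=0 r=1 n0=0 u=1 p=0 y=0 v=1 x=1 z=1
  Δ1: clk:0→1
  Δ2: n0:0→1
  Δ3: n1:0→1
  Δ4: u:1→0
  (4Δ to stable)
t=1 Δ0: clk=1 n1=1 r=1 n0=1 u=0 p=0 y=0 v=1 x=1 z=1
  Δ1: clk:1→0
  (1Δ to stable)

4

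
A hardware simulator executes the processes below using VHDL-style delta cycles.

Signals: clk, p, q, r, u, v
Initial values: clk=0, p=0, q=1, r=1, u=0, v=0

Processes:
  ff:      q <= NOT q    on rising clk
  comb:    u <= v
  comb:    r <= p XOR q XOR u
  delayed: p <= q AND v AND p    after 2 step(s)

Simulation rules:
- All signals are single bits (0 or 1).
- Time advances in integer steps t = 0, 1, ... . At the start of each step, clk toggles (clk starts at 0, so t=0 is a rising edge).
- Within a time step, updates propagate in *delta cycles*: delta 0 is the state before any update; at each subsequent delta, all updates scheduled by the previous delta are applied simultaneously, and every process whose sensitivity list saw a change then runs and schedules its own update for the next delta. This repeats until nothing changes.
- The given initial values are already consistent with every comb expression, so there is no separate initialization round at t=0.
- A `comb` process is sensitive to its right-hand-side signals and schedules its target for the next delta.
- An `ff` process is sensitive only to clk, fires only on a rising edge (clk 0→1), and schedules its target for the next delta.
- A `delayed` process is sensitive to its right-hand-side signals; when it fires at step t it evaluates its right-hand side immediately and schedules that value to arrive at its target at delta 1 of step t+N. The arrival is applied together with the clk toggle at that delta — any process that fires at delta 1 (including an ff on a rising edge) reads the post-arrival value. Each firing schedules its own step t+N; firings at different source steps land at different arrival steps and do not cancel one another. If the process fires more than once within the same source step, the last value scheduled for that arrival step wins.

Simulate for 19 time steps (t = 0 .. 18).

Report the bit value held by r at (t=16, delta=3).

t0.Δ0 q=1 p=0 r=1 u=0 v=0 clk=0
t0.Δ1 q=1 p=0 r=1 u=0 v=0 clk=1
t0.Δ2 q=0 p=0 r=1 u=0 v=0 clk=1
t0.Δ3 q=0 p=0 r=0 u=0 v=0 clk=1
t1.Δ0 q=0 p=0 r=0 u=0 v=0 clk=1
t1.Δ1 q=0 p=0 r=0 u=0 v=0 clk=0
t2.Δ0 q=0 p=0 r=0 u=0 v=0 clk=0
t2.Δ1 q=0 p=0 r=0 u=0 v=0 clk=1
t2.Δ2 q=1 p=0 r=0 u=0 v=0 clk=1
t2.Δ3 q=1 p=0 r=1 u=0 v=0 clk=1
t3.Δ0 q=1 p=0 r=1 u=0 v=0 clk=1
t3.Δ1 q=1 p=0 r=1 u=0 v=0 clk=0
t4.Δ0 q=1 p=0 r=1 u=0 v=0 clk=0
t4.Δ1 q=1 p=0 r=1 u=0 v=0 clk=1
t4.Δ2 q=0 p=0 r=1 u=0 v=0 clk=1
t4.Δ3 q=0 p=0 r=0 u=0 v=0 clk=1
t5.Δ0 q=0 p=0 r=0 u=0 v=0 clk=1
t5.Δ1 q=0 p=0 r=0 u=0 v=0 clk=0
t6.Δ0 q=0 p=0 r=0 u=0 v=0 clk=0
t6.Δ1 q=0 p=0 r=0 u=0 v=0 clk=1
t6.Δ2 q=1 p=0 r=0 u=0 v=0 clk=1
t6.Δ3 q=1 p=0 r=1 u=0 v=0 clk=1
t7.Δ0 q=1 p=0 r=1 u=0 v=0 clk=1
t7.Δ1 q=1 p=0 r=1 u=0 v=0 clk=0
t8.Δ0 q=1 p=0 r=1 u=0 v=0 clk=0
t8.Δ1 q=1 p=0 r=1 u=0 v=0 clk=1
t8.Δ2 q=0 p=0 r=1 u=0 v=0 clk=1
t8.Δ3 q=0 p=0 r=0 u=0 v=0 clk=1
t9.Δ0 q=0 p=0 r=0 u=0 v=0 clk=1
t9.Δ1 q=0 p=0 r=0 u=0 v=0 clk=0
t10.Δ0 q=0 p=0 r=0 u=0 v=0 clk=0
t10.Δ1 q=0 p=0 r=0 u=0 v=0 clk=1
t10.Δ2 q=1 p=0 r=0 u=0 v=0 clk=1
t10.Δ3 q=1 p=0 r=1 u=0 v=0 clk=1
t11.Δ0 q=1 p=0 r=1 u=0 v=0 clk=1
t11.Δ1 q=1 p=0 r=1 u=0 v=0 clk=0
t12.Δ0 q=1 p=0 r=1 u=0 v=0 clk=0
t12.Δ1 q=1 p=0 r=1 u=0 v=0 clk=1
t12.Δ2 q=0 p=0 r=1 u=0 v=0 clk=1
t12.Δ3 q=0 p=0 r=0 u=0 v=0 clk=1
t13.Δ0 q=0 p=0 r=0 u=0 v=0 clk=1
t13.Δ1 q=0 p=0 r=0 u=0 v=0 clk=0
t14.Δ0 q=0 p=0 r=0 u=0 v=0 clk=0
t14.Δ1 q=0 p=0 r=0 u=0 v=0 clk=1
t14.Δ2 q=1 p=0 r=0 u=0 v=0 clk=1
t14.Δ3 q=1 p=0 r=1 u=0 v=0 clk=1
t15.Δ0 q=1 p=0 r=1 u=0 v=0 clk=1
t15.Δ1 q=1 p=0 r=1 u=0 v=0 clk=0
t16.Δ0 q=1 p=0 r=1 u=0 v=0 clk=0
t16.Δ1 q=1 p=0 r=1 u=0 v=0 clk=1
t16.Δ2 q=0 p=0 r=1 u=0 v=0 clk=1
t16.Δ3 q=0 p=0 r=0 u=0 v=0 clk=1
t17.Δ0 q=0 p=0 r=0 u=0 v=0 clk=1
t17.Δ1 q=0 p=0 r=0 u=0 v=0 clk=0
t18.Δ0 q=0 p=0 r=0 u=0 v=0 clk=0
t18.Δ1 q=0 p=0 r=0 u=0 v=0 clk=1
t18.Δ2 q=1 p=0 r=0 u=0 v=0 clk=1
t18.Δ3 q=1 p=0 r=1 u=0 v=0 clk=1

0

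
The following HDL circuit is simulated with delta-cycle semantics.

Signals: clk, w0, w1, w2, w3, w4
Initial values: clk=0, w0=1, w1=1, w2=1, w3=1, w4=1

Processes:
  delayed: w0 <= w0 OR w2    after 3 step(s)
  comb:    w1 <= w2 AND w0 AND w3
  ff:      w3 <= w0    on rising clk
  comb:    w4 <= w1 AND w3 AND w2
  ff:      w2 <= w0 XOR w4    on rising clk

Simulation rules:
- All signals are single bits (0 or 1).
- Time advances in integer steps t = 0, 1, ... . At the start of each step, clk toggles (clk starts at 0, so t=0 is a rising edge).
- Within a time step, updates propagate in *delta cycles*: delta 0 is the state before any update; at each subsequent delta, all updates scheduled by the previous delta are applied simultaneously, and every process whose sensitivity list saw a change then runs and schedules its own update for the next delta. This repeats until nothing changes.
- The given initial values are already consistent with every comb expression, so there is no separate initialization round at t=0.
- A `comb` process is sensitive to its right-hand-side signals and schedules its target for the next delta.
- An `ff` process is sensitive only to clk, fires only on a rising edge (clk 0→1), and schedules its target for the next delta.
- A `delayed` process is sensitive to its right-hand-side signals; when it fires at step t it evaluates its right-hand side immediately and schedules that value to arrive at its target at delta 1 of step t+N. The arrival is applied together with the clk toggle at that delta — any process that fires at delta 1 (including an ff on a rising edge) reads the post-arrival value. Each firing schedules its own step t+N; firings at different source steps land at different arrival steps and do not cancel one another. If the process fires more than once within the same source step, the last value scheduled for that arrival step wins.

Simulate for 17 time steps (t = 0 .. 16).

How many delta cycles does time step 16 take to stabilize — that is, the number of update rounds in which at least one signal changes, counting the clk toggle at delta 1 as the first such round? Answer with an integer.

t=0 Δ0: w0=1 w1=1 w2=1 w3=1 clk=0 w4=1
  Δ1: clk:0→1
  Δ2: w2:1→0
  Δ3: w1:1→0, w4:1→0
  (3Δ to stable)
t=1 Δ0: w0=1 w1=0 w2=0 w3=1 clk=1 w4=0
  Δ1: clk:1→0
  (1Δ to stable)
t=2 Δ0: w0=1 w1=0 w2=0 w3=1 clk=0 w4=0
  Δ1: clk:0→1
  Δ2: w2:0→1
  Δ3: w1:0→1
  Δ4: w4:0→1
  (4Δ to stable)
t=3 Δ0: w0=1 w1=1 w2=1 w3=1 clk=1 w4=1
  Δ1: clk:1→0
  (1Δ to stable)
t=4 Δ0: w0=1 w1=1 w2=1 w3=1 clk=0 w4=1
  Δ1: clk:0→1
  Δ2: w2:1→0
  Δ3: w1:1→0, w4:1→0
  (3Δ to stable)
t=5 Δ0: w0=1 w1=0 w2=0 w3=1 clk=1 w4=0
  Δ1: clk:1→0
  (1Δ to stable)
t=6 Δ0: w0=1 w1=0 w2=0 w3=1 clk=0 w4=0
  Δ1: clk:0→1
  Δ2: w2:0→1
  Δ3: w1:0→1
  Δ4: w4:0→1
  (4Δ to stable)
t=7 Δ0: w0=1 w1=1 w2=1 w3=1 clk=1 w4=1
  Δ1: clk:1→0
  (1Δ to stable)
t=8 Δ0: w0=1 w1=1 w2=1 w3=1 clk=0 w4=1
  Δ1: clk:0→1
  Δ2: w2:1→0
  Δ3: w1:1→0, w4:1→0
  (3Δ to stable)
t=9 Δ0: w0=1 w1=0 w2=0 w3=1 clk=1 w4=0
  Δ1: clk:1→0
  (1Δ to stable)
t=10 Δ0: w0=1 w1=0 w2=0 w3=1 clk=0 w4=0
  Δ1: clk:0→1
  Δ2: w2:0→1
  Δ3: w1:0→1
  Δ4: w4:0→1
  (4Δ to stable)
t=11 Δ0: w0=1 w1=1 w2=1 w3=1 clk=1 w4=1
  Δ1: clk:1→0
  (1Δ to stable)
t=12 Δ0: w0=1 w1=1 w2=1 w3=1 clk=0 w4=1
  Δ1: clk:0→1
  Δ2: w2:1→0
  Δ3: w1:1→0, w4:1→0
  (3Δ to stable)
t=13 Δ0: w0=1 w1=0 w2=0 w3=1 clk=1 w4=0
  Δ1: clk:1→0
  (1Δ to stable)
t=14 Δ0: w0=1 w1=0 w2=0 w3=1 clk=0 w4=0
  Δ1: clk:0→1
  Δ2: w2:0→1
  Δ3: w1:0→1
  Δ4: w4:0→1
  (4Δ to stable)
t=15 Δ0: w0=1 w1=1 w2=1 w3=1 clk=1 w4=1
  Δ1: clk:1→0
  (1Δ to stable)
t=16 Δ0: w0=1 w1=1 w2=1 w3=1 clk=0 w4=1
  Δ1: clk:0→1
  Δ2: w2:1→0
  Δ3: w1:1→0, w4:1→0
  (3Δ to stable)

3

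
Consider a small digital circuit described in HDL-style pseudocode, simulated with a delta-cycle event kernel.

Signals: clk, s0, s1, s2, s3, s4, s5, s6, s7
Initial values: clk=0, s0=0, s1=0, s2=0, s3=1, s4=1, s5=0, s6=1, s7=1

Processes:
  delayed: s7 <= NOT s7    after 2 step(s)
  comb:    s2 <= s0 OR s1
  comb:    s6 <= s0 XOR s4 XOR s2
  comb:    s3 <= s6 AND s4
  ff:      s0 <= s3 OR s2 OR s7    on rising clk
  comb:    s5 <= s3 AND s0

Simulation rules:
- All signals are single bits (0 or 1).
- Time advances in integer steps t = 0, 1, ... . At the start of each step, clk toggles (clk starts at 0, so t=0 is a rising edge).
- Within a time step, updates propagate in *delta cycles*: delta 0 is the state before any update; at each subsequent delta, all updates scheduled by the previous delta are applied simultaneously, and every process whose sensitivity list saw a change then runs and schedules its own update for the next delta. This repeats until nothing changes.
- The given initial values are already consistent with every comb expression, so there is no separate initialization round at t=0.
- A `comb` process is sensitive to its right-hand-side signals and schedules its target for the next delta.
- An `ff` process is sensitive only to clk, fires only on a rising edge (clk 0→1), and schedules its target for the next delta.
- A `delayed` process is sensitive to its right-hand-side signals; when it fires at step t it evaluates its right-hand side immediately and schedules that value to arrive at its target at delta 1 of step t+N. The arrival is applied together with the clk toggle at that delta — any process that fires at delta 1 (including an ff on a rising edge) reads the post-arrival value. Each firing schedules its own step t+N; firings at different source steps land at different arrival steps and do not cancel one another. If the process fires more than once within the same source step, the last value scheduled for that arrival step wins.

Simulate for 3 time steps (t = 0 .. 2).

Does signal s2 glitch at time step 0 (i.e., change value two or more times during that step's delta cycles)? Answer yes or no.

t=0 Δ0: clk=0 s6=1 s4=1 s2=0 s5=0 s7=1 s1=0 s3=1 s0=0
  Δ1: clk:0→1
  Δ2: s0:0→1
  Δ3: s6:1→0, s2:0→1, s5:0→1
  Δ4: s6:0→1, s3:1→0
  Δ5: s5:1→0, s3:0→1
  Δ6: s5:0→1
  (6Δ to stable)
t=1 Δ0: clk=1 s6=1 s4=1 s2=1 s5=1 s7=1 s1=0 s3=1 s0=1
  Δ1: clk:1→0
  (1Δ to stable)
t=2 Δ0: clk=0 s6=1 s4=1 s2=1 s5=1 s7=1 s1=0 s3=1 s0=1
  Δ1: clk:0→1
  (1Δ to stable)

no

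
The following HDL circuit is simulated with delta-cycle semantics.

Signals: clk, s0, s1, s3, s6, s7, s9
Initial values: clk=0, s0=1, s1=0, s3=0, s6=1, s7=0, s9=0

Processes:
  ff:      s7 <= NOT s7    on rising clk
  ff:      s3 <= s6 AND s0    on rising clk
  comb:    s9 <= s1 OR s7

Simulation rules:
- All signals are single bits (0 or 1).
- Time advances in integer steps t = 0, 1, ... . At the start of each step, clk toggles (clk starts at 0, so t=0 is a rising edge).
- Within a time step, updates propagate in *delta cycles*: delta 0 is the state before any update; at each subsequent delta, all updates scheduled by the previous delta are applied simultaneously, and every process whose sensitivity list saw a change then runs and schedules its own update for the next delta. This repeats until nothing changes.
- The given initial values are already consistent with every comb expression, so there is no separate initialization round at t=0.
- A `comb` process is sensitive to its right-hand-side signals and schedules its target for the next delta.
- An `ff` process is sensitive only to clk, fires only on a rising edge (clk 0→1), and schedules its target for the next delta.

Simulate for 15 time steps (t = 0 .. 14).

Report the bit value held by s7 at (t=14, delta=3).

t0.Δ0 s6=1 s9=0 s7=0 clk=0 s0=1 s3=0 s1=0
t0.Δ1 s6=1 s9=0 s7=0 clk=1 s0=1 s3=0 s1=0
t0.Δ2 s6=1 s9=0 s7=1 clk=1 s0=1 s3=1 s1=0
t0.Δ3 s6=1 s9=1 s7=1 clk=1 s0=1 s3=1 s1=0
t1.Δ0 s6=1 s9=1 s7=1 clk=1 s0=1 s3=1 s1=0
t1.Δ1 s6=1 s9=1 s7=1 clk=0 s0=1 s3=1 s1=0
t2.Δ0 s6=1 s9=1 s7=1 clk=0 s0=1 s3=1 s1=0
t2.Δ1 s6=1 s9=1 s7=1 clk=1 s0=1 s3=1 s1=0
t2.Δ2 s6=1 s9=1 s7=0 clk=1 s0=1 s3=1 s1=0
t2.Δ3 s6=1 s9=0 s7=0 clk=1 s0=1 s3=1 s1=0
t3.Δ0 s6=1 s9=0 s7=0 clk=1 s0=1 s3=1 s1=0
t3.Δ1 s6=1 s9=0 s7=0 clk=0 s0=1 s3=1 s1=0
t4.Δ0 s6=1 s9=0 s7=0 clk=0 s0=1 s3=1 s1=0
t4.Δ1 s6=1 s9=0 s7=0 clk=1 s0=1 s3=1 s1=0
t4.Δ2 s6=1 s9=0 s7=1 clk=1 s0=1 s3=1 s1=0
t4.Δ3 s6=1 s9=1 s7=1 clk=1 s0=1 s3=1 s1=0
t5.Δ0 s6=1 s9=1 s7=1 clk=1 s0=1 s3=1 s1=0
t5.Δ1 s6=1 s9=1 s7=1 clk=0 s0=1 s3=1 s1=0
t6.Δ0 s6=1 s9=1 s7=1 clk=0 s0=1 s3=1 s1=0
t6.Δ1 s6=1 s9=1 s7=1 clk=1 s0=1 s3=1 s1=0
t6.Δ2 s6=1 s9=1 s7=0 clk=1 s0=1 s3=1 s1=0
t6.Δ3 s6=1 s9=0 s7=0 clk=1 s0=1 s3=1 s1=0
t7.Δ0 s6=1 s9=0 s7=0 clk=1 s0=1 s3=1 s1=0
t7.Δ1 s6=1 s9=0 s7=0 clk=0 s0=1 s3=1 s1=0
t8.Δ0 s6=1 s9=0 s7=0 clk=0 s0=1 s3=1 s1=0
t8.Δ1 s6=1 s9=0 s7=0 clk=1 s0=1 s3=1 s1=0
t8.Δ2 s6=1 s9=0 s7=1 clk=1 s0=1 s3=1 s1=0
t8.Δ3 s6=1 s9=1 s7=1 clk=1 s0=1 s3=1 s1=0
t9.Δ0 s6=1 s9=1 s7=1 clk=1 s0=1 s3=1 s1=0
t9.Δ1 s6=1 s9=1 s7=1 clk=0 s0=1 s3=1 s1=0
t10.Δ0 s6=1 s9=1 s7=1 clk=0 s0=1 s3=1 s1=0
t10.Δ1 s6=1 s9=1 s7=1 clk=1 s0=1 s3=1 s1=0
t10.Δ2 s6=1 s9=1 s7=0 clk=1 s0=1 s3=1 s1=0
t10.Δ3 s6=1 s9=0 s7=0 clk=1 s0=1 s3=1 s1=0
t11.Δ0 s6=1 s9=0 s7=0 clk=1 s0=1 s3=1 s1=0
t11.Δ1 s6=1 s9=0 s7=0 clk=0 s0=1 s3=1 s1=0
t12.Δ0 s6=1 s9=0 s7=0 clk=0 s0=1 s3=1 s1=0
t12.Δ1 s6=1 s9=0 s7=0 clk=1 s0=1 s3=1 s1=0
t12.Δ2 s6=1 s9=0 s7=1 clk=1 s0=1 s3=1 s1=0
t12.Δ3 s6=1 s9=1 s7=1 clk=1 s0=1 s3=1 s1=0
t13.Δ0 s6=1 s9=1 s7=1 clk=1 s0=1 s3=1 s1=0
t13.Δ1 s6=1 s9=1 s7=1 clk=0 s0=1 s3=1 s1=0
t14.Δ0 s6=1 s9=1 s7=1 clk=0 s0=1 s3=1 s1=0
t14.Δ1 s6=1 s9=1 s7=1 clk=1 s0=1 s3=1 s1=0
t14.Δ2 s6=1 s9=1 s7=0 clk=1 s0=1 s3=1 s1=0
t14.Δ3 s6=1 s9=0 s7=0 clk=1 s0=1 s3=1 s1=0

0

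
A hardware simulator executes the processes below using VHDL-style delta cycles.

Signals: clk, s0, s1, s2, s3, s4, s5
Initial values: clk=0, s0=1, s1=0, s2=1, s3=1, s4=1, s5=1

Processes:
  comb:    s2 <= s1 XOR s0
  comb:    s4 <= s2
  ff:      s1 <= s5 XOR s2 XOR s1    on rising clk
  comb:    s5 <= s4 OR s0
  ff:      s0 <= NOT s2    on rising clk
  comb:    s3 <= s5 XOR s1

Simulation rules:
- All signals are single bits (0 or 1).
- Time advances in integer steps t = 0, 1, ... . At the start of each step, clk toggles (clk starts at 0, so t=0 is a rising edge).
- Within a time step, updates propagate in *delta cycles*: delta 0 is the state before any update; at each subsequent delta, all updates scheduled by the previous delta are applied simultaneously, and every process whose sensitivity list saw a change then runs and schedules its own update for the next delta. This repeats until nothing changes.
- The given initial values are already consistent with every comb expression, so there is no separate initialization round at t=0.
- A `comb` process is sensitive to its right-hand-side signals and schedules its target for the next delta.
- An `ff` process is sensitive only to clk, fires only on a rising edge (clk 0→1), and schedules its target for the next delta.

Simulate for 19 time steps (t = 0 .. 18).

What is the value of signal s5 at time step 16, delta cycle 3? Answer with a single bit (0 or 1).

t=0 Δ0: clk=0 s3=1 s2=1 s4=1 s0=1 s1=0 s5=1
  Δ1: clk:0→1
  Δ2: s0:1→0
  Δ3: s2:1→0
  Δ4: s4:1→0
  Δ5: s5:1→0
  Δ6: s3:1→0
  (6Δ to stable)
t=1 Δ0: clk=1 s3=0 s2=0 s4=0 s0=0 s1=0 s5=0
  Δ1: clk:1→0
  (1Δ to stable)
t=2 Δ0: clk=0 s3=0 s2=0 s4=0 s0=0 s1=0 s5=0
  Δ1: clk:0→1
  Δ2: s0:0→1
  Δ3: s2:0→1, s5:0→1
  Δ4: s3:0→1, s4:0→1
  (4Δ to stable)
t=3 Δ0: clk=1 s3=1 s2=1 s4=1 s0=1 s1=0 s5=1
  Δ1: clk:1→0
  (1Δ to stable)
t=4 Δ0: clk=0 s3=1 s2=1 s4=1 s0=1 s1=0 s5=1
  Δ1: clk:0→1
  Δ2: s0:1→0
  Δ3: s2:1→0
  Δ4: s4:1→0
  Δ5: s5:1→0
  Δ6: s3:1→0
  (6Δ to stable)
t=5 Δ0: clk=1 s3=0 s2=0 s4=0 s0=0 s1=0 s5=0
  Δ1: clk:1→0
  (1Δ to stable)
t=6 Δ0: clk=0 s3=0 s2=0 s4=0 s0=0 s1=0 s5=0
  Δ1: clk:0→1
  Δ2: s0:0→1
  Δ3: s2:0→1, s5:0→1
  Δ4: s3:0→1, s4:0→1
  (4Δ to stable)
t=7 Δ0: clk=1 s3=1 s2=1 s4=1 s0=1 s1=0 s5=1
  Δ1: clk:1→0
  (1Δ to stable)
t=8 Δ0: clk=0 s3=1 s2=1 s4=1 s0=1 s1=0 s5=1
  Δ1: clk:0→1
  Δ2: s0:1→0
  Δ3: s2:1→0
  Δ4: s4:1→0
  Δ5: s5:1→0
  Δ6: s3:1→0
  (6Δ to stable)
t=9 Δ0: clk=1 s3=0 s2=0 s4=0 s0=0 s1=0 s5=0
  Δ1: clk:1→0
  (1Δ to stable)
t=10 Δ0: clk=0 s3=0 s2=0 s4=0 s0=0 s1=0 s5=0
  Δ1: clk:0→1
  Δ2: s0:0→1
  Δ3: s2:0→1, s5:0→1
  Δ4: s3:0→1, s4:0→1
  (4Δ to stable)
t=11 Δ0: clk=1 s3=1 s2=1 s4=1 s0=1 s1=0 s5=1
  Δ1: clk:1→0
  (1Δ to stable)
t=12 Δ0: clk=0 s3=1 s2=1 s4=1 s0=1 s1=0 s5=1
  Δ1: clk:0→1
  Δ2: s0:1→0
  Δ3: s2:1→0
  Δ4: s4:1→0
  Δ5: s5:1→0
  Δ6: s3:1→0
  (6Δ to stable)
t=13 Δ0: clk=1 s3=0 s2=0 s4=0 s0=0 s1=0 s5=0
  Δ1: clk:1→0
  (1Δ to stable)
t=14 Δ0: clk=0 s3=0 s2=0 s4=0 s0=0 s1=0 s5=0
  Δ1: clk:0→1
  Δ2: s0:0→1
  Δ3: s2:0→1, s5:0→1
  Δ4: s3:0→1, s4:0→1
  (4Δ to stable)
t=15 Δ0: clk=1 s3=1 s2=1 s4=1 s0=1 s1=0 s5=1
  Δ1: clk:1→0
  (1Δ to stable)
t=16 Δ0: clk=0 s3=1 s2=1 s4=1 s0=1 s1=0 s5=1
  Δ1: clk:0→1
  Δ2: s0:1→0
  Δ3: s2:1→0
  Δ4: s4:1→0
  Δ5: s5:1→0
  Δ6: s3:1→0
  (6Δ to stable)
t=17 Δ0: clk=1 s3=0 s2=0 s4=0 s0=0 s1=0 s5=0
  Δ1: clk:1→0
  (1Δ to stable)
t=18 Δ0: clk=0 s3=0 s2=0 s4=0 s0=0 s1=0 s5=0
  Δ1: clk:0→1
  Δ2: s0:0→1
  Δ3: s2:0→1, s5:0→1
  Δ4: s3:0→1, s4:0→1
  (4Δ to stable)

1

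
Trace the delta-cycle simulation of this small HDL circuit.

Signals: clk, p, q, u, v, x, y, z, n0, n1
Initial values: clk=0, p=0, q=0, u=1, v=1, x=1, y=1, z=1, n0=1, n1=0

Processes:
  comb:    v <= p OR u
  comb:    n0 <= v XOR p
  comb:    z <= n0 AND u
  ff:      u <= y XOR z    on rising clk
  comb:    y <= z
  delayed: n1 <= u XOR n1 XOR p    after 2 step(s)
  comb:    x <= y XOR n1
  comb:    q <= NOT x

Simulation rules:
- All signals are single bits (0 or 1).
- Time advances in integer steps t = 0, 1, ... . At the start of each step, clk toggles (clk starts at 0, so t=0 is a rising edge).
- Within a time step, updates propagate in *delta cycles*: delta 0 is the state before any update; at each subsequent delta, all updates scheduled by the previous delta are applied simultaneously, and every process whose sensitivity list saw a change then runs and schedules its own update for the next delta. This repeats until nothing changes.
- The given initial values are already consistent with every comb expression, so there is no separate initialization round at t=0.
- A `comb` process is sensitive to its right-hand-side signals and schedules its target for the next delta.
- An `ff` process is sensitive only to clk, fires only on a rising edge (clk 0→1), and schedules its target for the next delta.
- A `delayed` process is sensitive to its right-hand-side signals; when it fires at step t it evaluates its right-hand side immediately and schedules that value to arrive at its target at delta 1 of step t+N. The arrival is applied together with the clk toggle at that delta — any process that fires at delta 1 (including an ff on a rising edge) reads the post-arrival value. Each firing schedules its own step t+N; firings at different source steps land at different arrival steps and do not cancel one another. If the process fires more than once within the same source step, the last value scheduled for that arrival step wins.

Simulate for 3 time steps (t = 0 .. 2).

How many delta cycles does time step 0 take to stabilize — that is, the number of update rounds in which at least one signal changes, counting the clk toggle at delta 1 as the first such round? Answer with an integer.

t=0 Δ0: clk=0 u=1 n0=1 z=1 n1=0 y=1 p=0 x=1 v=1 q=0
  Δ1: clk:0→1
  Δ2: u:1→0
  Δ3: z:1→0, v:1→0
  Δ4: n0:1→0, y:1→0
  Δ5: x:1→0
  Δ6: q:0→1
  (6Δ to stable)
t=1 Δ0: clk=1 u=0 n0=0 z=0 n1=0 y=0 p=0 x=0 v=0 q=1
  Δ1: clk:1→0
  (1Δ to stable)
t=2 Δ0: clk=0 u=0 n0=0 z=0 n1=0 y=0 p=0 x=0 v=0 q=1
  Δ1: clk:0→1
  (1Δ to stable)

6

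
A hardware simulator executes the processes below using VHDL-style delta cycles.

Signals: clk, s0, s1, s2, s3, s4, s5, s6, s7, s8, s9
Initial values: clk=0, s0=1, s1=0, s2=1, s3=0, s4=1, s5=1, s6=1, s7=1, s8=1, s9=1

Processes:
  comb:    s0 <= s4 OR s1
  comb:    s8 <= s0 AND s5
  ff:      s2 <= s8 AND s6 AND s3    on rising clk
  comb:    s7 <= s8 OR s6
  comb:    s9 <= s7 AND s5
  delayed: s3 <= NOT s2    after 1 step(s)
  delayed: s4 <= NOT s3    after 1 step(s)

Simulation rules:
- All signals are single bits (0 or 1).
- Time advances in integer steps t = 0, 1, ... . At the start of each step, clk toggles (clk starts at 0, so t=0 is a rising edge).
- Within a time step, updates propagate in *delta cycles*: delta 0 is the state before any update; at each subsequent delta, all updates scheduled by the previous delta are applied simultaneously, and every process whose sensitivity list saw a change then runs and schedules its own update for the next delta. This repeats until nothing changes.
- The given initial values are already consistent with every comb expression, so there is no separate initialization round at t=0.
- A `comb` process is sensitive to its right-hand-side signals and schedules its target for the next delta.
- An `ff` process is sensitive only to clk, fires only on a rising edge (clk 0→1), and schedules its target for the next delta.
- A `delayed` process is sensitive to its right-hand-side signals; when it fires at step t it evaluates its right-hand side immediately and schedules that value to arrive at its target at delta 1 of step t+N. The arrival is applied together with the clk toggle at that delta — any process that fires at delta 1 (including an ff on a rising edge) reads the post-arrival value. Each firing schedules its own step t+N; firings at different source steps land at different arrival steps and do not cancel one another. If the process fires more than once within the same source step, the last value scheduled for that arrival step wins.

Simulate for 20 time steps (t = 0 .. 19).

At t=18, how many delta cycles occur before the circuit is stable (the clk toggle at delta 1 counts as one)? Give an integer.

t0.Δ0 s3=0 s2=1 s0=1 s9=1 s7=1 s8=1 s5=1 s4=1 clk=0 s6=1 s1=0
t0.Δ1 s3=0 s2=1 s0=1 s9=1 s7=1 s8=1 s5=1 s4=1 clk=1 s6=1 s1=0
t0.Δ2 s3=0 s2=0 s0=1 s9=1 s7=1 s8=1 s5=1 s4=1 clk=1 s6=1 s1=0
t1.Δ0 s3=0 s2=0 s0=1 s9=1 s7=1 s8=1 s5=1 s4=1 clk=1 s6=1 s1=0
t1.Δ1 s3=1 s2=0 s0=1 s9=1 s7=1 s8=1 s5=1 s4=1 clk=0 s6=1 s1=0
t2.Δ0 s3=1 s2=0 s0=1 s9=1 s7=1 s8=1 s5=1 s4=1 clk=0 s6=1 s1=0
t2.Δ1 s3=1 s2=0 s0=1 s9=1 s7=1 s8=1 s5=1 s4=0 clk=1 s6=1 s1=0
t2.Δ2 s3=1 s2=1 s0=0 s9=1 s7=1 s8=1 s5=1 s4=0 clk=1 s6=1 s1=0
t2.Δ3 s3=1 s2=1 s0=0 s9=1 s7=1 s8=0 s5=1 s4=0 clk=1 s6=1 s1=0
t3.Δ0 s3=1 s2=1 s0=0 s9=1 s7=1 s8=0 s5=1 s4=0 clk=1 s6=1 s1=0
t3.Δ1 s3=0 s2=1 s0=0 s9=1 s7=1 s8=0 s5=1 s4=0 clk=0 s6=1 s1=0
t4.Δ0 s3=0 s2=1 s0=0 s9=1 s7=1 s8=0 s5=1 s4=0 clk=0 s6=1 s1=0
t4.Δ1 s3=0 s2=1 s0=0 s9=1 s7=1 s8=0 s5=1 s4=1 clk=1 s6=1 s1=0
t4.Δ2 s3=0 s2=0 s0=1 s9=1 s7=1 s8=0 s5=1 s4=1 clk=1 s6=1 s1=0
t4.Δ3 s3=0 s2=0 s0=1 s9=1 s7=1 s8=1 s5=1 s4=1 clk=1 s6=1 s1=0
t5.Δ0 s3=0 s2=0 s0=1 s9=1 s7=1 s8=1 s5=1 s4=1 clk=1 s6=1 s1=0
t5.Δ1 s3=1 s2=0 s0=1 s9=1 s7=1 s8=1 s5=1 s4=1 clk=0 s6=1 s1=0
t6.Δ0 s3=1 s2=0 s0=1 s9=1 s7=1 s8=1 s5=1 s4=1 clk=0 s6=1 s1=0
t6.Δ1 s3=1 s2=0 s0=1 s9=1 s7=1 s8=1 s5=1 s4=0 clk=1 s6=1 s1=0
t6.Δ2 s3=1 s2=1 s0=0 s9=1 s7=1 s8=1 s5=1 s4=0 clk=1 s6=1 s1=0
t6.Δ3 s3=1 s2=1 s0=0 s9=1 s7=1 s8=0 s5=1 s4=0 clk=1 s6=1 s1=0
t7.Δ0 s3=1 s2=1 s0=0 s9=1 s7=1 s8=0 s5=1 s4=0 clk=1 s6=1 s1=0
t7.Δ1 s3=0 s2=1 s0=0 s9=1 s7=1 s8=0 s5=1 s4=0 clk=0 s6=1 s1=0
t8.Δ0 s3=0 s2=1 s0=0 s9=1 s7=1 s8=0 s5=1 s4=0 clk=0 s6=1 s1=0
t8.Δ1 s3=0 s2=1 s0=0 s9=1 s7=1 s8=0 s5=1 s4=1 clk=1 s6=1 s1=0
t8.Δ2 s3=0 s2=0 s0=1 s9=1 s7=1 s8=0 s5=1 s4=1 clk=1 s6=1 s1=0
t8.Δ3 s3=0 s2=0 s0=1 s9=1 s7=1 s8=1 s5=1 s4=1 clk=1 s6=1 s1=0
t9.Δ0 s3=0 s2=0 s0=1 s9=1 s7=1 s8=1 s5=1 s4=1 clk=1 s6=1 s1=0
t9.Δ1 s3=1 s2=0 s0=1 s9=1 s7=1 s8=1 s5=1 s4=1 clk=0 s6=1 s1=0
t10.Δ0 s3=1 s2=0 s0=1 s9=1 s7=1 s8=1 s5=1 s4=1 clk=0 s6=1 s1=0
t10.Δ1 s3=1 s2=0 s0=1 s9=1 s7=1 s8=1 s5=1 s4=0 clk=1 s6=1 s1=0
t10.Δ2 s3=1 s2=1 s0=0 s9=1 s7=1 s8=1 s5=1 s4=0 clk=1 s6=1 s1=0
t10.Δ3 s3=1 s2=1 s0=0 s9=1 s7=1 s8=0 s5=1 s4=0 clk=1 s6=1 s1=0
t11.Δ0 s3=1 s2=1 s0=0 s9=1 s7=1 s8=0 s5=1 s4=0 clk=1 s6=1 s1=0
t11.Δ1 s3=0 s2=1 s0=0 s9=1 s7=1 s8=0 s5=1 s4=0 clk=0 s6=1 s1=0
t12.Δ0 s3=0 s2=1 s0=0 s9=1 s7=1 s8=0 s5=1 s4=0 clk=0 s6=1 s1=0
t12.Δ1 s3=0 s2=1 s0=0 s9=1 s7=1 s8=0 s5=1 s4=1 clk=1 s6=1 s1=0
t12.Δ2 s3=0 s2=0 s0=1 s9=1 s7=1 s8=0 s5=1 s4=1 clk=1 s6=1 s1=0
t12.Δ3 s3=0 s2=0 s0=1 s9=1 s7=1 s8=1 s5=1 s4=1 clk=1 s6=1 s1=0
t13.Δ0 s3=0 s2=0 s0=1 s9=1 s7=1 s8=1 s5=1 s4=1 clk=1 s6=1 s1=0
t13.Δ1 s3=1 s2=0 s0=1 s9=1 s7=1 s8=1 s5=1 s4=1 clk=0 s6=1 s1=0
t14.Δ0 s3=1 s2=0 s0=1 s9=1 s7=1 s8=1 s5=1 s4=1 clk=0 s6=1 s1=0
t14.Δ1 s3=1 s2=0 s0=1 s9=1 s7=1 s8=1 s5=1 s4=0 clk=1 s6=1 s1=0
t14.Δ2 s3=1 s2=1 s0=0 s9=1 s7=1 s8=1 s5=1 s4=0 clk=1 s6=1 s1=0
t14.Δ3 s3=1 s2=1 s0=0 s9=1 s7=1 s8=0 s5=1 s4=0 clk=1 s6=1 s1=0
t15.Δ0 s3=1 s2=1 s0=0 s9=1 s7=1 s8=0 s5=1 s4=0 clk=1 s6=1 s1=0
t15.Δ1 s3=0 s2=1 s0=0 s9=1 s7=1 s8=0 s5=1 s4=0 clk=0 s6=1 s1=0
t16.Δ0 s3=0 s2=1 s0=0 s9=1 s7=1 s8=0 s5=1 s4=0 clk=0 s6=1 s1=0
t16.Δ1 s3=0 s2=1 s0=0 s9=1 s7=1 s8=0 s5=1 s4=1 clk=1 s6=1 s1=0
t16.Δ2 s3=0 s2=0 s0=1 s9=1 s7=1 s8=0 s5=1 s4=1 clk=1 s6=1 s1=0
t16.Δ3 s3=0 s2=0 s0=1 s9=1 s7=1 s8=1 s5=1 s4=1 clk=1 s6=1 s1=0
t17.Δ0 s3=0 s2=0 s0=1 s9=1 s7=1 s8=1 s5=1 s4=1 clk=1 s6=1 s1=0
t17.Δ1 s3=1 s2=0 s0=1 s9=1 s7=1 s8=1 s5=1 s4=1 clk=0 s6=1 s1=0
t18.Δ0 s3=1 s2=0 s0=1 s9=1 s7=1 s8=1 s5=1 s4=1 clk=0 s6=1 s1=0
t18.Δ1 s3=1 s2=0 s0=1 s9=1 s7=1 s8=1 s5=1 s4=0 clk=1 s6=1 s1=0
t18.Δ2 s3=1 s2=1 s0=0 s9=1 s7=1 s8=1 s5=1 s4=0 clk=1 s6=1 s1=0
t18.Δ3 s3=1 s2=1 s0=0 s9=1 s7=1 s8=0 s5=1 s4=0 clk=1 s6=1 s1=0
t19.Δ0 s3=1 s2=1 s0=0 s9=1 s7=1 s8=0 s5=1 s4=0 clk=1 s6=1 s1=0
t19.Δ1 s3=0 s2=1 s0=0 s9=1 s7=1 s8=0 s5=1 s4=0 clk=0 s6=1 s1=0

3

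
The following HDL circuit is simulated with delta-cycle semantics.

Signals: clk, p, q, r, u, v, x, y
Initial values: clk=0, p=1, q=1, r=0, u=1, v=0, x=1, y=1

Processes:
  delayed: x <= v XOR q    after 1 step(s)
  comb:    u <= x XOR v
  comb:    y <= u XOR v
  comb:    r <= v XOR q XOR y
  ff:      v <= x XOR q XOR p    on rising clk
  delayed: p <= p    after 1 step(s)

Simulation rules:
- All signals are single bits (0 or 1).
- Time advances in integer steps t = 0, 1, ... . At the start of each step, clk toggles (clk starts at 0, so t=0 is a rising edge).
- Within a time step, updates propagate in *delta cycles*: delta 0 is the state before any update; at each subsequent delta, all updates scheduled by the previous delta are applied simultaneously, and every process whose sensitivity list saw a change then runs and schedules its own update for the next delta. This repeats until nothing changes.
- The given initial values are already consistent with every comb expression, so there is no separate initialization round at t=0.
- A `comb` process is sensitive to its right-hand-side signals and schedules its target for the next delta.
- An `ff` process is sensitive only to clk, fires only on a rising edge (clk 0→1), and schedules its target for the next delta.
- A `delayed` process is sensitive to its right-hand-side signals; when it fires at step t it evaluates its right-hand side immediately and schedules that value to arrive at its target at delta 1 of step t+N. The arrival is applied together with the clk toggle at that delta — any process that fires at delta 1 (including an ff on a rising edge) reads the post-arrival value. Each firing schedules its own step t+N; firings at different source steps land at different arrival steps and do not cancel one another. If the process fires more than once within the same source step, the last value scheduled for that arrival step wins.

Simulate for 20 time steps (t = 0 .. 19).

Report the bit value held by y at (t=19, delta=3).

t0.Δ0 r=0 u=1 p=1 x=1 q=1 clk=0 v=0 y=1
t0.Δ1 r=0 u=1 p=1 x=1 q=1 clk=1 v=0 y=1
t0.Δ2 r=0 u=1 p=1 x=1 q=1 clk=1 v=1 y=1
t0.Δ3 r=1 u=0 p=1 x=1 q=1 clk=1 v=1 y=0
t0.Δ4 r=0 u=0 p=1 x=1 q=1 clk=1 v=1 y=1
t0.Δ5 r=1 u=0 p=1 x=1 q=1 clk=1 v=1 y=1
t1.Δ0 r=1 u=0 p=1 x=1 q=1 clk=1 v=1 y=1
t1.Δ1 r=1 u=0 p=1 x=0 q=1 clk=0 v=1 y=1
t1.Δ2 r=1 u=1 p=1 x=0 q=1 clk=0 v=1 y=1
t1.Δ3 r=1 u=1 p=1 x=0 q=1 clk=0 v=1 y=0
t1.Δ4 r=0 u=1 p=1 x=0 q=1 clk=0 v=1 y=0
t2.Δ0 r=0 u=1 p=1 x=0 q=1 clk=0 v=1 y=0
t2.Δ1 r=0 u=1 p=1 x=0 q=1 clk=1 v=1 y=0
t2.Δ2 r=0 u=1 p=1 x=0 q=1 clk=1 v=0 y=0
t2.Δ3 r=1 u=0 p=1 x=0 q=1 clk=1 v=0 y=1
t2.Δ4 r=0 u=0 p=1 x=0 q=1 clk=1 v=0 y=0
t2.Δ5 r=1 u=0 p=1 x=0 q=1 clk=1 v=0 y=0
t3.Δ0 r=1 u=0 p=1 x=0 q=1 clk=1 v=0 y=0
t3.Δ1 r=1 u=0 p=1 x=1 q=1 clk=0 v=0 y=0
t3.Δ2 r=1 u=1 p=1 x=1 q=1 clk=0 v=0 y=0
t3.Δ3 r=1 u=1 p=1 x=1 q=1 clk=0 v=0 y=1
t3.Δ4 r=0 u=1 p=1 x=1 q=1 clk=0 v=0 y=1
t4.Δ0 r=0 u=1 p=1 x=1 q=1 clk=0 v=0 y=1
t4.Δ1 r=0 u=1 p=1 x=1 q=1 clk=1 v=0 y=1
t4.Δ2 r=0 u=1 p=1 x=1 q=1 clk=1 v=1 y=1
t4.Δ3 r=1 u=0 p=1 x=1 q=1 clk=1 v=1 y=0
t4.Δ4 r=0 u=0 p=1 x=1 q=1 clk=1 v=1 y=1
t4.Δ5 r=1 u=0 p=1 x=1 q=1 clk=1 v=1 y=1
t5.Δ0 r=1 u=0 p=1 x=1 q=1 clk=1 v=1 y=1
t5.Δ1 r=1 u=0 p=1 x=0 q=1 clk=0 v=1 y=1
t5.Δ2 r=1 u=1 p=1 x=0 q=1 clk=0 v=1 y=1
t5.Δ3 r=1 u=1 p=1 x=0 q=1 clk=0 v=1 y=0
t5.Δ4 r=0 u=1 p=1 x=0 q=1 clk=0 v=1 y=0
t6.Δ0 r=0 u=1 p=1 x=0 q=1 clk=0 v=1 y=0
t6.Δ1 r=0 u=1 p=1 x=0 q=1 clk=1 v=1 y=0
t6.Δ2 r=0 u=1 p=1 x=0 q=1 clk=1 v=0 y=0
t6.Δ3 r=1 u=0 p=1 x=0 q=1 clk=1 v=0 y=1
t6.Δ4 r=0 u=0 p=1 x=0 q=1 clk=1 v=0 y=0
t6.Δ5 r=1 u=0 p=1 x=0 q=1 clk=1 v=0 y=0
t7.Δ0 r=1 u=0 p=1 x=0 q=1 clk=1 v=0 y=0
t7.Δ1 r=1 u=0 p=1 x=1 q=1 clk=0 v=0 y=0
t7.Δ2 r=1 u=1 p=1 x=1 q=1 clk=0 v=0 y=0
t7.Δ3 r=1 u=1 p=1 x=1 q=1 clk=0 v=0 y=1
t7.Δ4 r=0 u=1 p=1 x=1 q=1 clk=0 v=0 y=1
t8.Δ0 r=0 u=1 p=1 x=1 q=1 clk=0 v=0 y=1
t8.Δ1 r=0 u=1 p=1 x=1 q=1 clk=1 v=0 y=1
t8.Δ2 r=0 u=1 p=1 x=1 q=1 clk=1 v=1 y=1
t8.Δ3 r=1 u=0 p=1 x=1 q=1 clk=1 v=1 y=0
t8.Δ4 r=0 u=0 p=1 x=1 q=1 clk=1 v=1 y=1
t8.Δ5 r=1 u=0 p=1 x=1 q=1 clk=1 v=1 y=1
t9.Δ0 r=1 u=0 p=1 x=1 q=1 clk=1 v=1 y=1
t9.Δ1 r=1 u=0 p=1 x=0 q=1 clk=0 v=1 y=1
t9.Δ2 r=1 u=1 p=1 x=0 q=1 clk=0 v=1 y=1
t9.Δ3 r=1 u=1 p=1 x=0 q=1 clk=0 v=1 y=0
t9.Δ4 r=0 u=1 p=1 x=0 q=1 clk=0 v=1 y=0
t10.Δ0 r=0 u=1 p=1 x=0 q=1 clk=0 v=1 y=0
t10.Δ1 r=0 u=1 p=1 x=0 q=1 clk=1 v=1 y=0
t10.Δ2 r=0 u=1 p=1 x=0 q=1 clk=1 v=0 y=0
t10.Δ3 r=1 u=0 p=1 x=0 q=1 clk=1 v=0 y=1
t10.Δ4 r=0 u=0 p=1 x=0 q=1 clk=1 v=0 y=0
t10.Δ5 r=1 u=0 p=1 x=0 q=1 clk=1 v=0 y=0
t11.Δ0 r=1 u=0 p=1 x=0 q=1 clk=1 v=0 y=0
t11.Δ1 r=1 u=0 p=1 x=1 q=1 clk=0 v=0 y=0
t11.Δ2 r=1 u=1 p=1 x=1 q=1 clk=0 v=0 y=0
t11.Δ3 r=1 u=1 p=1 x=1 q=1 clk=0 v=0 y=1
t11.Δ4 r=0 u=1 p=1 x=1 q=1 clk=0 v=0 y=1
t12.Δ0 r=0 u=1 p=1 x=1 q=1 clk=0 v=0 y=1
t12.Δ1 r=0 u=1 p=1 x=1 q=1 clk=1 v=0 y=1
t12.Δ2 r=0 u=1 p=1 x=1 q=1 clk=1 v=1 y=1
t12.Δ3 r=1 u=0 p=1 x=1 q=1 clk=1 v=1 y=0
t12.Δ4 r=0 u=0 p=1 x=1 q=1 clk=1 v=1 y=1
t12.Δ5 r=1 u=0 p=1 x=1 q=1 clk=1 v=1 y=1
t13.Δ0 r=1 u=0 p=1 x=1 q=1 clk=1 v=1 y=1
t13.Δ1 r=1 u=0 p=1 x=0 q=1 clk=0 v=1 y=1
t13.Δ2 r=1 u=1 p=1 x=0 q=1 clk=0 v=1 y=1
t13.Δ3 r=1 u=1 p=1 x=0 q=1 clk=0 v=1 y=0
t13.Δ4 r=0 u=1 p=1 x=0 q=1 clk=0 v=1 y=0
t14.Δ0 r=0 u=1 p=1 x=0 q=1 clk=0 v=1 y=0
t14.Δ1 r=0 u=1 p=1 x=0 q=1 clk=1 v=1 y=0
t14.Δ2 r=0 u=1 p=1 x=0 q=1 clk=1 v=0 y=0
t14.Δ3 r=1 u=0 p=1 x=0 q=1 clk=1 v=0 y=1
t14.Δ4 r=0 u=0 p=1 x=0 q=1 clk=1 v=0 y=0
t14.Δ5 r=1 u=0 p=1 x=0 q=1 clk=1 v=0 y=0
t15.Δ0 r=1 u=0 p=1 x=0 q=1 clk=1 v=0 y=0
t15.Δ1 r=1 u=0 p=1 x=1 q=1 clk=0 v=0 y=0
t15.Δ2 r=1 u=1 p=1 x=1 q=1 clk=0 v=0 y=0
t15.Δ3 r=1 u=1 p=1 x=1 q=1 clk=0 v=0 y=1
t15.Δ4 r=0 u=1 p=1 x=1 q=1 clk=0 v=0 y=1
t16.Δ0 r=0 u=1 p=1 x=1 q=1 clk=0 v=0 y=1
t16.Δ1 r=0 u=1 p=1 x=1 q=1 clk=1 v=0 y=1
t16.Δ2 r=0 u=1 p=1 x=1 q=1 clk=1 v=1 y=1
t16.Δ3 r=1 u=0 p=1 x=1 q=1 clk=1 v=1 y=0
t16.Δ4 r=0 u=0 p=1 x=1 q=1 clk=1 v=1 y=1
t16.Δ5 r=1 u=0 p=1 x=1 q=1 clk=1 v=1 y=1
t17.Δ0 r=1 u=0 p=1 x=1 q=1 clk=1 v=1 y=1
t17.Δ1 r=1 u=0 p=1 x=0 q=1 clk=0 v=1 y=1
t17.Δ2 r=1 u=1 p=1 x=0 q=1 clk=0 v=1 y=1
t17.Δ3 r=1 u=1 p=1 x=0 q=1 clk=0 v=1 y=0
t17.Δ4 r=0 u=1 p=1 x=0 q=1 clk=0 v=1 y=0
t18.Δ0 r=0 u=1 p=1 x=0 q=1 clk=0 v=1 y=0
t18.Δ1 r=0 u=1 p=1 x=0 q=1 clk=1 v=1 y=0
t18.Δ2 r=0 u=1 p=1 x=0 q=1 clk=1 v=0 y=0
t18.Δ3 r=1 u=0 p=1 x=0 q=1 clk=1 v=0 y=1
t18.Δ4 r=0 u=0 p=1 x=0 q=1 clk=1 v=0 y=0
t18.Δ5 r=1 u=0 p=1 x=0 q=1 clk=1 v=0 y=0
t19.Δ0 r=1 u=0 p=1 x=0 q=1 clk=1 v=0 y=0
t19.Δ1 r=1 u=0 p=1 x=1 q=1 clk=0 v=0 y=0
t19.Δ2 r=1 u=1 p=1 x=1 q=1 clk=0 v=0 y=0
t19.Δ3 r=1 u=1 p=1 x=1 q=1 clk=0 v=0 y=1
t19.Δ4 r=0 u=1 p=1 x=1 q=1 clk=0 v=0 y=1

1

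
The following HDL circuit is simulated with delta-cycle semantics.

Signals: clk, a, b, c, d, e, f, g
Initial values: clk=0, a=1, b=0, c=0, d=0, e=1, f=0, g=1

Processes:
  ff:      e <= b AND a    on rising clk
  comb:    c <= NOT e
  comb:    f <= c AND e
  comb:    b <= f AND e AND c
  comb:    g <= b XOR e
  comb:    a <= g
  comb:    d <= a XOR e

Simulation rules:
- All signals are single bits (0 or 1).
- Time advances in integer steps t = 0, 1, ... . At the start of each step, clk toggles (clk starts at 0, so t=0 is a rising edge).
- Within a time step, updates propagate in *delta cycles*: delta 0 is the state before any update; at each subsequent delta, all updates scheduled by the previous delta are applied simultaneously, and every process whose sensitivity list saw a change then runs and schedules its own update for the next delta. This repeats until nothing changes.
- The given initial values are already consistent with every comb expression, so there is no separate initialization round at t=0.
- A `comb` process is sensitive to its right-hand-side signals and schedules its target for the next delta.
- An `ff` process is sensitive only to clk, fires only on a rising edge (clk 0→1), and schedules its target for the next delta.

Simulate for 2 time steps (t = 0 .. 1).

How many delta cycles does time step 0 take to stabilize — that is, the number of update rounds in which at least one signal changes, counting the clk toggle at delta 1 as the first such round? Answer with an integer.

5

t0.Δ0 b=0 c=0 d=0 clk=0 f=0 g=1 e=1 a=1
t0.Δ1 b=0 c=0 d=0 clk=1 f=0 g=1 e=1 a=1
t0.Δ2 b=0 c=0 d=0 clk=1 f=0 g=1 e=0 a=1
t0.Δ3 b=0 c=1 d=1 clk=1 f=0 g=0 e=0 a=1
t0.Δ4 b=0 c=1 d=1 clk=1 f=0 g=0 e=0 a=0
t0.Δ5 b=0 c=1 d=0 clk=1 f=0 g=0 e=0 a=0
t1.Δ0 b=0 c=1 d=0 clk=1 f=0 g=0 e=0 a=0
t1.Δ1 b=0 c=1 d=0 clk=0 f=0 g=0 e=0 a=0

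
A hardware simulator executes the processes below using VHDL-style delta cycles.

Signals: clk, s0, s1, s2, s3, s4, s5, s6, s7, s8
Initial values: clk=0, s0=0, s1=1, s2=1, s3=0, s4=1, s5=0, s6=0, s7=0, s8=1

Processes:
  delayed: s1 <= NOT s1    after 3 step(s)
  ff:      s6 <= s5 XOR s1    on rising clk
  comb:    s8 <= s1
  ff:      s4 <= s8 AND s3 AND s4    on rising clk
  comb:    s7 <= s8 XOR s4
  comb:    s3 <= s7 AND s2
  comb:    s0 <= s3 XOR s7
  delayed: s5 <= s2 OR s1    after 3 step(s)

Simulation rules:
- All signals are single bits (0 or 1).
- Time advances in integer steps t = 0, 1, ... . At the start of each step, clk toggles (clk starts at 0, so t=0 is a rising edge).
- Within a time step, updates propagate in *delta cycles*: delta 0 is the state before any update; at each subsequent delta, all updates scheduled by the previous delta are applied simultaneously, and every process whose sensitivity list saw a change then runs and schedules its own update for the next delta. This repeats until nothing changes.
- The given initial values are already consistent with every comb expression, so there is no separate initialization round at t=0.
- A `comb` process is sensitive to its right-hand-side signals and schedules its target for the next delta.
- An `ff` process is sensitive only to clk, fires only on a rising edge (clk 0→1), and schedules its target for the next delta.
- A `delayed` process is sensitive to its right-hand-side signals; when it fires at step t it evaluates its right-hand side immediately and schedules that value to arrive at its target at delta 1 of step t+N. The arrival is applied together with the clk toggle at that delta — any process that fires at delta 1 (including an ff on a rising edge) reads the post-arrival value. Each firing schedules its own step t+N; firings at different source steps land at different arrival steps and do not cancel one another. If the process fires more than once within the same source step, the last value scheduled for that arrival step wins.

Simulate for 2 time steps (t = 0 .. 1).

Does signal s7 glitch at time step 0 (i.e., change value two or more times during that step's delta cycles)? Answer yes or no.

no

t0.Δ0 s6=0 s0=0 s3=0 s2=1 clk=0 s7=0 s5=0 s4=1 s8=1 s1=1
t0.Δ1 s6=0 s0=0 s3=0 s2=1 clk=1 s7=0 s5=0 s4=1 s8=1 s1=1
t0.Δ2 s6=1 s0=0 s3=0 s2=1 clk=1 s7=0 s5=0 s4=0 s8=1 s1=1
t0.Δ3 s6=1 s0=0 s3=0 s2=1 clk=1 s7=1 s5=0 s4=0 s8=1 s1=1
t0.Δ4 s6=1 s0=1 s3=1 s2=1 clk=1 s7=1 s5=0 s4=0 s8=1 s1=1
t0.Δ5 s6=1 s0=0 s3=1 s2=1 clk=1 s7=1 s5=0 s4=0 s8=1 s1=1
t1.Δ0 s6=1 s0=0 s3=1 s2=1 clk=1 s7=1 s5=0 s4=0 s8=1 s1=1
t1.Δ1 s6=1 s0=0 s3=1 s2=1 clk=0 s7=1 s5=0 s4=0 s8=1 s1=1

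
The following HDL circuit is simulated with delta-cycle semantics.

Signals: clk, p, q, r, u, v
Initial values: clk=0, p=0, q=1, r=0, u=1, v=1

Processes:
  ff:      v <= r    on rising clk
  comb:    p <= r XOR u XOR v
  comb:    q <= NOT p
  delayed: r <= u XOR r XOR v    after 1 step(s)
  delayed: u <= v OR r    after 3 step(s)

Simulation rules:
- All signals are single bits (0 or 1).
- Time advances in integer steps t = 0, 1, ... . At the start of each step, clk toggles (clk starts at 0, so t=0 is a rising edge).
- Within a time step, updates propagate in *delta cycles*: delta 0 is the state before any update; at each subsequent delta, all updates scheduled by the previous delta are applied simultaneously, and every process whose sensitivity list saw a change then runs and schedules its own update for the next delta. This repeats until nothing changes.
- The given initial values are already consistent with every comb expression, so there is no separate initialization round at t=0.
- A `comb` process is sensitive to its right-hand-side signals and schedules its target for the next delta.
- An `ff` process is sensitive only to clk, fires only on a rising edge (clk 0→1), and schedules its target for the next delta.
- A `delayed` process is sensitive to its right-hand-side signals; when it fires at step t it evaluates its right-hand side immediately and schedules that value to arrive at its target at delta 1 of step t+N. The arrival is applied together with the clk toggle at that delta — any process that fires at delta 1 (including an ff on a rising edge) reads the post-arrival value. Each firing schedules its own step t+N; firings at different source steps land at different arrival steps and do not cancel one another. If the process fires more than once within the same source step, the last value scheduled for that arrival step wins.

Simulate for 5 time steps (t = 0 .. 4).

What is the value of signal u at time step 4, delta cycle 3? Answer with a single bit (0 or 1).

t=0 Δ0: r=0 clk=0 q=1 u=1 v=1 p=0
  Δ1: clk:0→1
  Δ2: v:1→0
  Δ3: p:0→1
  Δ4: q:1→0
  (4Δ to stable)
t=1 Δ0: r=0 clk=1 q=0 u=1 v=0 p=1
  Δ1: r:0→1, clk:1→0
  Δ2: p:1→0
  Δ3: q:0→1
  (3Δ to stable)
t=2 Δ0: r=1 clk=0 q=1 u=1 v=0 p=0
  Δ1: r:1→0, clk:0→1
  Δ2: p:0→1
  Δ3: q:1→0
  (3Δ to stable)
t=3 Δ0: r=0 clk=1 q=0 u=1 v=0 p=1
  Δ1: r:0→1, clk:1→0, u:1→0
  (1Δ to stable)
t=4 Δ0: r=1 clk=0 q=0 u=0 v=0 p=1
  Δ1: clk:0→1, u:0→1
  Δ2: v:0→1, p:1→0
  Δ3: q:0→1, p:0→1
  Δ4: q:1→0
  (4Δ to stable)

1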